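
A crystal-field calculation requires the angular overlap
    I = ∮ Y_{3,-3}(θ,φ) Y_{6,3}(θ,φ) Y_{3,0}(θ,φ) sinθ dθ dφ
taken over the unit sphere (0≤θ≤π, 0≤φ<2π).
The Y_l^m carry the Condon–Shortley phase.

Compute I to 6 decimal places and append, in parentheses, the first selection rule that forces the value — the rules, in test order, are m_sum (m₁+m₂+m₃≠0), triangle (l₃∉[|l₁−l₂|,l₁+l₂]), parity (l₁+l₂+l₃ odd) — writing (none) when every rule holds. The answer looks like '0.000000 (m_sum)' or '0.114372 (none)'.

-0.108647 (none)

Rules hold: Σm=0, L=12 even, 3≤3≤9.
N = 7·13·7 = 637
Δ = 6!·0!·6!/13! = 1/12012
Racah Σ t=3..3: t=3:−1/1296 = -1/1296
⇒ 3j(3 6 3; 0 0 0)² = 100/3003, sgn +1
Racah Σ t=6..6: t=6:+1/25920 = 1/25920
⇒ 3j(3 6 3; -3 3 0)² = 1/143, sgn -1
4πI² = N·(3j₀)²·(3jₘ)² = 700/4719
I = -1·√(0.148337/4π) = -0.10864734
No selection rule forces the value: the integral is nonzero (none).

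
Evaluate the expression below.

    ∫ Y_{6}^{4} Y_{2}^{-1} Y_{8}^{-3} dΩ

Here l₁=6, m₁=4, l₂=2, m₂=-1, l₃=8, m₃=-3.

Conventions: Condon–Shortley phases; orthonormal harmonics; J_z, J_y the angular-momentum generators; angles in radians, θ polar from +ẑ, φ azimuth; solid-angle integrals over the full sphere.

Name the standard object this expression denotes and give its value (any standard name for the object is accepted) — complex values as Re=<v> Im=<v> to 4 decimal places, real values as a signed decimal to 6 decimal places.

This is a Gaunt coefficient — the integral of a triple product of spherical harmonics over the sphere.
Rules hold: Σm=0, L=16 even, 4≤8≤8.
N = 13·5·17 = 1105
Δ = 0!·12!·4!/17! = 1/30940
Racah Σ t=0..0: t=0:+1/2073600 = 1/2073600
⇒ 3j(6 2 8; 0 0 0)² = 28/1105, sgn +1
Racah Σ t=0..0: t=0:+1/43545600 = 1/43545600
⇒ 3j(6 2 8; 4 -1 -3)² = 11/3094, sgn -1
4πI² = N·(3j₀)²·(3jₘ)² = 22/221
I = -1·√(0.0995475/4π) = -0.08900415

Gaunt coefficient, -0.089004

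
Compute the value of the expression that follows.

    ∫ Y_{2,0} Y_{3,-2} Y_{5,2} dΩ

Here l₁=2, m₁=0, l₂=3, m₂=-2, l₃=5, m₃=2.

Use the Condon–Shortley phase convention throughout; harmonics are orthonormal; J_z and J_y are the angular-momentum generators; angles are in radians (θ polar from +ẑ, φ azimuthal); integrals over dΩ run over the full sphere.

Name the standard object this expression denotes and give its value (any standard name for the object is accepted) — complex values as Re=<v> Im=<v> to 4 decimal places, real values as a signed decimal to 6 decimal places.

This is a Gaunt coefficient — the integral of a triple product of spherical harmonics over the sphere.
Rules hold: Σm=0, L=10 even, 1≤5≤5.
N = 5·7·11 = 385
Δ = 0!·4!·6!/11! = 1/2310
Racah Σ t=0..0: t=0:+1/144 = 1/144
⇒ 3j(2 3 5; 0 0 0)² = 10/231, sgn -1
Racah Σ t=0..0: t=0:+1/480 = 1/480
⇒ 3j(2 3 5; 0 -2 2)² = 3/110, sgn -1
4πI² = N·(3j₀)²·(3jₘ)² = 5/11
I = +1·√(0.454545/4π) = 0.19018827

Gaunt coefficient, +0.190188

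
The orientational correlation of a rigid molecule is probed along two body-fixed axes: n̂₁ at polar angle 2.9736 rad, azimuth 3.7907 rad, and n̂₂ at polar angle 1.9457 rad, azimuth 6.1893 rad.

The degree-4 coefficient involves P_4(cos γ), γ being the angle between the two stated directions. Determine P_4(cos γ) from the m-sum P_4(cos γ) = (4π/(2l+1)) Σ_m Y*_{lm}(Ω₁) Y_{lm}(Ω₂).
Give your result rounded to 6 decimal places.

0.163383

Expand P_4 via completeness: Σ_{m} conj(Y_{4,m}) at Ω₁ times Y_{4,m} at Ω₂ —
  term(m=-4) = -0.00011 + 0.00002j   from Y*(Ω₁)=-0.00030 + 0.00018j, Y(Ω₂)=0.30869 + 0.12170j
  term(m=-3) = 0.00130 - 0.00169j   from Y*(Ω₁)=-0.00212 + 0.00536j, Y(Ω₂)=-0.35476 - 0.10265j
  term(m=-2) = -0.00008 - 0.00096j   from Y*(Ω₁)=0.01461 + 0.05228j, Y(Ω₂)=-0.01746 - 0.00332j
  term(m=-1) = 0.07261 + 0.06670j   from Y*(Ω₁)=0.23635 + 0.17934j, Y(Ω₂)=0.33084 + 0.03115j
  term(m=+0) = -0.03042 + 0.00000j   from Y*(Ω₁)=0.73088 + 0.00000j, Y(Ω₂)=-0.04162 + 0.00000j
  term(m=+1) = 0.07261 - 0.06670j   from Y*(Ω₁)=-0.23635 + 0.17934j, Y(Ω₂)=-0.33084 + 0.03115j
  term(m=+2) = -0.00008 + 0.00096j   from Y*(Ω₁)=0.01461 - 0.05228j, Y(Ω₂)=-0.01746 + 0.00332j
  term(m=+3) = 0.00130 + 0.00169j   from Y*(Ω₁)=0.00212 + 0.00536j, Y(Ω₂)=0.35476 - 0.10265j
  term(m=+4) = -0.00011 - 0.00002j   from Y*(Ω₁)=-0.00030 - 0.00018j, Y(Ω₂)=0.30869 - 0.12170j
Accumulated sum 0.11701 + 0.00000j; after 4π/(2l+1) scaling, 0.16338 + 0.00000j ⇒ P_4 = 0.163383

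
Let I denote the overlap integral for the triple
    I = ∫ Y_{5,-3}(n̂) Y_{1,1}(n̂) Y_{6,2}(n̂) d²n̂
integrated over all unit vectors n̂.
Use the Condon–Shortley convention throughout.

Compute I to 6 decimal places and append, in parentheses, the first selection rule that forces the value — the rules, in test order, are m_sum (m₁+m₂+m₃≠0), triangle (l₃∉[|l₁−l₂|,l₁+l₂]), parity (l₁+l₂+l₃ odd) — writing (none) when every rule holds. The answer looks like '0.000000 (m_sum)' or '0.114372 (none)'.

0.100084 (none)

Rules hold: Σm=0, L=12 even, 4≤6≤6.
N = 11·3·13 = 429
Δ = 0!·10!·2!/13! = 1/858
Racah Σ t=0..0: t=0:+1/14400 = 1/14400
⇒ 3j(5 1 6; 0 0 0)² = 6/143, sgn +1
Racah Σ t=0..0: t=0:+1/161280 = 1/161280
⇒ 3j(5 1 6; -3 1 2)² = 1/143, sgn +1
4πI² = N·(3j₀)²·(3jₘ)² = 18/143
I = +1·√(0.125874/4π) = 0.10008369
No selection rule forces the value: the integral is nonzero (none).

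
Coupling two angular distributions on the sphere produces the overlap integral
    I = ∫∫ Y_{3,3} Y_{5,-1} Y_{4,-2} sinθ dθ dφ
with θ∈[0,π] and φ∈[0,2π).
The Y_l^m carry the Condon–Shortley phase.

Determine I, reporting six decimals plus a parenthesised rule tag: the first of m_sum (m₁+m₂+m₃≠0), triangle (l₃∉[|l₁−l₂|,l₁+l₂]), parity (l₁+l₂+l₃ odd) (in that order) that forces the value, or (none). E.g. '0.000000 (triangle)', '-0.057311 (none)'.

0.143662 (none)

m-sum 0 ✓  L=12 even ✓  2≤4≤8 ✓
Π(2lᵢ+1) = 7×11×9 = 693
triangle coeff Δ(3,5,4) = 1/180180
Σ_t [1,3]: t=1:−1/576 t=2:+1/144 t=3:−1/576 = 1/288
(3j)²=20/1001 [(3 5 4; 0 0 0)], sign=+1
Σ_t [0,0]: t=0:+1/2304 = 1/2304
(3j)²=75/4004 [(3 5 4; 3 -1 -2)], sign=+1
⇒ 4πI² = 3375/13013
I = (+1)√(3375/13013/(4π)) = 0.14366244
No selection rule forces the value: the integral is nonzero (none).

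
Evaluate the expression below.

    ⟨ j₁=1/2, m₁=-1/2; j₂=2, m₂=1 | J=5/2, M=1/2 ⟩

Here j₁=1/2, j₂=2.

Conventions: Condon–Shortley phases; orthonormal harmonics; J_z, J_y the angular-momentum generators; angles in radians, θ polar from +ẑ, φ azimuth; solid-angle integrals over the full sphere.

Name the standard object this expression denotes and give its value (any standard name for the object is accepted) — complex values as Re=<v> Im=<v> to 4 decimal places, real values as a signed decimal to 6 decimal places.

Clebsch–Gordan coefficient, +√(2/5) ≈ +0.632456

This is a Clebsch–Gordan (vector-coupling) coefficient.
√[6·0!1!4!/6! · 0!1!3!1!3!2!] = √(72/5)
  +(−1)^0/∏(0,0,1,3,0,1)! = 1/6  (running 1/6)
⟨..|..⟩ = √(72/5)·(1/6) = +0.632456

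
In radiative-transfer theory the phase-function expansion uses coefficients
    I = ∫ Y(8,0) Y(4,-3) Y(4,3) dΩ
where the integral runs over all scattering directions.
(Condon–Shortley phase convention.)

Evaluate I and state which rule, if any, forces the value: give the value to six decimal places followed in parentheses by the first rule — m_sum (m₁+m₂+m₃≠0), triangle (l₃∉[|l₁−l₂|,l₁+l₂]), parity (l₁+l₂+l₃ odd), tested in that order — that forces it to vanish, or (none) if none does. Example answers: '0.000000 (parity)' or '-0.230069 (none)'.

Checks pass: Σm=0; 16 even; l₃=4∈[4,12].
(2·8+1)(2·4+1)(2·4+1) = 1377
Δ: 8! 8! 0! / 17! → 1/218790
sum: t=4:+1/331776 = 1/331776
3j²(8 4 4; 0 0 0) = Δ·Π!·Σ² = 490/21879  (sign +1)
sum: t=1:−1/25401600 = -1/25401600
3j²(8 4 4; 0 -3 3) = Δ·Π!·Σ² = 32/109395  (sign +1)
combine: 4πI² = 1377·490/21879·32/109395 = 3136/347633
take √, sign +1: I = 0.02679308
No selection rule forces the value: the integral is nonzero (none).

0.026793 (none)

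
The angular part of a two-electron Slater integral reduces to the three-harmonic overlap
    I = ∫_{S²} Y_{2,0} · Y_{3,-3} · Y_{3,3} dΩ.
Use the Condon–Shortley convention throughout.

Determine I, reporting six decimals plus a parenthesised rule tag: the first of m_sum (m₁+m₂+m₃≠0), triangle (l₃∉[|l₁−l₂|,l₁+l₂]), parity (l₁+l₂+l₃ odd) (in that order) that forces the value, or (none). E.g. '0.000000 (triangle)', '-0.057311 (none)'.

0.210261 (none)

Rules hold: Σm=0, L=8 even, 1≤3≤5.
N = 5·7·7 = 245
Δ = 2!·2!·4!/9! = 1/3780
Racah Σ t=0..2: t=0:+1/24 t=1:−1/4 t=2:+1/24 = -1/6
⇒ 3j(2 3 3; 0 0 0)² = 4/105, sgn +1
Racah Σ t=0..0: t=0:+1/96 = 1/96
⇒ 3j(2 3 3; 0 -3 3)² = 5/84, sgn +1
4πI² = N·(3j₀)²·(3jₘ)² = 5/9
I = +1·√(0.555556/4π) = 0.21026104
No selection rule forces the value: the integral is nonzero (none).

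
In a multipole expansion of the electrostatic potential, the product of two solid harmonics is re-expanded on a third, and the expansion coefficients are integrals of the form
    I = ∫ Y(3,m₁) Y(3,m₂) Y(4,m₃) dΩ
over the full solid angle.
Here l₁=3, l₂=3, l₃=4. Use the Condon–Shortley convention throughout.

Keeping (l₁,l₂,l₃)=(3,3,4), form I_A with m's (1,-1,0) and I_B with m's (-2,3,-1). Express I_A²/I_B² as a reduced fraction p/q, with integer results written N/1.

Shared (l₁,l₂,l₃)=(3,3,4): N and (l;000)² cancel in I_A²/I_B².
A: Δ = 2!·4!·4!/11! = 1/34650; Racah Σ t=0..2: t=0:+1/32 t=1:−1/36 t=2:+1/1152 = 5/1152; ⇒ 3j(3 3 4; 1 -1 0)² = 1/1386, sgn +1
B: Δ = 2!·4!·4!/11! = 1/34650; Racah Σ t=2..2: t=2:+1/288 = 1/288; ⇒ 3j(3 3 4; -2 3 -1)² = 5/231, sgn -1
I_A²/I_B² = (1/1386)/(5/231) = 1/30

1/30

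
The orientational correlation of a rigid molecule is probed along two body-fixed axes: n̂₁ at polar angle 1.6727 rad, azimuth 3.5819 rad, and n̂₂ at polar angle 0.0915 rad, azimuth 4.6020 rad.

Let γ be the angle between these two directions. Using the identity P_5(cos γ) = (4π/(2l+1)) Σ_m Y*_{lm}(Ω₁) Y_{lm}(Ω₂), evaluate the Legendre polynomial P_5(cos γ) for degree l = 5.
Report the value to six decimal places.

-0.099402

Term-by-term m-sum for l=5 (normalisation 4π/11 = 1.142397):
  m=-5: (+0.266692-0.365207i) × (-0.000002+0.000003i) = +0.000001+0.000001i  (running Σ = +0.000001+0.000001i)
  m=-4: (+0.027680-0.143589i) × (+0.000092+0.000044i) = +0.000009-0.000012i  (running Σ = +0.000009-0.000011i)
  m=-3: (+0.076377+0.299274i) × (+0.000680-0.001978i) = +0.000644+0.000052i  (running Σ = +0.000653+0.000042i)
  m=-2: (+0.105258+0.127486i) × (-0.027152-0.006094i) = -0.002081-0.004103i  (running Σ = -0.001428-0.004061i)
  m=-1: (-0.247120-0.116432i) × (-0.025043+0.225937i) = +0.032495-0.052918i  (running Σ = +0.031067-0.056979i)
  m=0: (-0.169918-0.000000i) × (+0.877750+0.000000i) = -0.149145-0.000000i  (running Σ = -0.118078-0.056979i)
  m=1: (+0.247120-0.116432i) × (+0.025043+0.225937i) = +0.032495+0.052918i  (running Σ = -0.085584-0.004061i)
  m=2: (+0.105258-0.127486i) × (-0.027152+0.006094i) = -0.002081+0.004103i  (running Σ = -0.087665+0.000042i)
  m=3: (-0.076377+0.299274i) × (-0.000680-0.001978i) = +0.000644-0.000052i  (running Σ = -0.087021-0.000011i)
  m=4: (+0.027680+0.143589i) × (+0.000092-0.000044i) = +0.000009+0.000012i  (running Σ = -0.087012+0.000001i)
  m=5: (-0.266692-0.365207i) × (+0.000002+0.000003i) = +0.000001-0.000001i  (running Σ = -0.087011+0.000000i)
Accumulated sum -0.087011+0.000000i; after 4π/(2l+1) scaling, -0.099402+0.000000i ⇒ P_5 = -0.099402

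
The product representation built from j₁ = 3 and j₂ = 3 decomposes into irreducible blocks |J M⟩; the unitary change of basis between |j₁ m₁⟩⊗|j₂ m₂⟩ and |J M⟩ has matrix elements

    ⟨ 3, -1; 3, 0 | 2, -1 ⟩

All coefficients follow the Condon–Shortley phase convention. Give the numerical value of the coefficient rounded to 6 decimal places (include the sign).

j₁+j₂−J=4  J+j₁−j₂=2  J−j₁+j₂=2  j₁+j₂+J+1=9
(j₁±m₁, j₂±m₂, J±M) = (2,4,3,3,1,3)
P² = 96/7
sum k=2..3:
  [2] +1/8 = 1/8
  [3] −1/12 = -1/12
S = 1/24
C² = P²·S² = 1/42 ; C = +0.154303

+√(1/42) ≈ +0.154303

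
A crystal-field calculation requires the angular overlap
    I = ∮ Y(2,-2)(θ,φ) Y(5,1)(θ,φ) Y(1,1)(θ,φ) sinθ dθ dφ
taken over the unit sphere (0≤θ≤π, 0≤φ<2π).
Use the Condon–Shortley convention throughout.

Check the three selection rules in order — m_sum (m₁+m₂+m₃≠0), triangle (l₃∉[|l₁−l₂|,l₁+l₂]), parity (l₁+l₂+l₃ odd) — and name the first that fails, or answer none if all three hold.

triangle

azimuthal sum: -2 + 1 + 1 = 0  ✓
l₃ must lie in [3,7]; have l₃=1  ✗
L = 2 + 5 + 1 = 8 (even)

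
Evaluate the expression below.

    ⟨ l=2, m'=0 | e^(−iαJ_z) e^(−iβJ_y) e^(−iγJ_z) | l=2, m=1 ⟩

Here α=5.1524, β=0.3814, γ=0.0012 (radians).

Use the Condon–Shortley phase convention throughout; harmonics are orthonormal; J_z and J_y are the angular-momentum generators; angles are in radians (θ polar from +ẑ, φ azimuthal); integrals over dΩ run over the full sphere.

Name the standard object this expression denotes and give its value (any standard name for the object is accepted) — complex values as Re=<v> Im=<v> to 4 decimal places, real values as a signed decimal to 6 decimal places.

This is a Wigner D-matrix element — the rotation-matrix element ⟨l m'| R(α,β,γ) |l m⟩ in the angular-momentum basis.
First d^2_{0,1}(β=0.3814), then the phase factors e^{-i(0)α} and e^{-i(1)γ}:
With c≡cos(β/2)=0.981872 and s≡sin(β/2)=0.189546, N=[2·2·6·1]^{1/2}=4.898979
k∈{1,2} keeps every argument non-negative
  k=1: (−1)^0·4.8990/(2)·0.9819^3·0.1895^1 = +0.439496
  k=2: (−1)^1·4.8990/(2)·0.9819^1·0.1895^3 = -0.016379
d^2_{0,1}(0.3814) = +0.439496 -0.016379 = +0.423118
Phases: e^{-i·(0)·5.1524}=+1.000000+0.000000i, e^{-i·(1)·0.0012}=+0.999999-0.001200i ⇒ D=+0.423117-0.000508i

Wigner D-matrix element, Re=0.4231 Im=-0.0005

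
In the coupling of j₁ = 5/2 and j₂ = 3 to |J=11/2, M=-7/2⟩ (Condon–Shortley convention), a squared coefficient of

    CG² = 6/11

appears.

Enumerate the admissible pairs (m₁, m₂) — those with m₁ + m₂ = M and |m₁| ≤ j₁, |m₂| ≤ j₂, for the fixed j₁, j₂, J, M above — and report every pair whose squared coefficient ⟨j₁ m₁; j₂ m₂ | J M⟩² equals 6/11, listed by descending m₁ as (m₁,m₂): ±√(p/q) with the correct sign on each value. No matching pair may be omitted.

(-3/2,-2): +√(6/11)

Admissible pairs with m₁+m₂ = M = -7/2: (-5/2,-1), (-3/2,-2), (-1/2,-3)
  (m₁,m₂)=(-1/2,-3): CG² = 2/11, CG = +√(2/11)
  (m₁,m₂)=(-3/2,-2): CG² = 6/11, CG = +√(6/11)   ← matches the target
  (m₁,m₂)=(-5/2,-1): CG² = 3/11, CG = +√(3/11)
Pairs with CG² = 6/11: (-3/2,-2): +√(6/11)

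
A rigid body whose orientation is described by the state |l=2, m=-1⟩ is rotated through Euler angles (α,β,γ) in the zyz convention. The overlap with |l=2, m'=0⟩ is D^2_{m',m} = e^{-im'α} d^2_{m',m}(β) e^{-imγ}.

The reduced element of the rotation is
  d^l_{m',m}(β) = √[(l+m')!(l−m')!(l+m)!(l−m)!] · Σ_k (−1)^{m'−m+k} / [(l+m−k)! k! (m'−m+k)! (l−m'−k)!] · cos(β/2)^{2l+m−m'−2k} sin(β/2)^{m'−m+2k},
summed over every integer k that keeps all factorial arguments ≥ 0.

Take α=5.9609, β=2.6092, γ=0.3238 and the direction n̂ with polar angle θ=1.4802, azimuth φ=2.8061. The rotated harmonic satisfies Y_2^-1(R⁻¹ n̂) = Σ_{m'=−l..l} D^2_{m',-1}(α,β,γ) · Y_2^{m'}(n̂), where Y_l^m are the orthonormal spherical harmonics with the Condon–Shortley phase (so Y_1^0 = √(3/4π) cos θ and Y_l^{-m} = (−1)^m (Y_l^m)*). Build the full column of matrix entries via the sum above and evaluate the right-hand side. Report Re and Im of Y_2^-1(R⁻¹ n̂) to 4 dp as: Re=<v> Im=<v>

Need the full column D^2_{m',-1} for m'=−2..2 at α=5.9609, β=2.6092, γ=0.3238.
cos(β/2)=0.263064, sin(β/2)=0.964778
d^2_{-2,-1}: single k=1 term ⇒ +0.035127;  D = +0.033335-0.011075i
d^2_{-1,-1}: k∈[0..1] ⇒ +0.004789 -0.193240 = -0.188452;  D = -0.188451-0.000285i
d^2_{0,-1}: k∈[0..1] ⇒ -0.043022 +0.578654 = +0.535633;  D = +0.507798+0.170423i
d^2_{1,-1}: k∈[0..1] ⇒ +0.193240 -0.866384 = -0.673144;  D = -0.537469-0.405276i
d^2_{2,-1}: single k=0 term ⇒ -0.472469;  D = -0.267721-0.389298i
Y_2^{m'}(θ=1.4802,φ=2.8061) and Σ D·Y over m':
  (+0.0333-0.0111i)·(+0.3001+0.2382i)  (-0.1885-0.0003i)·(-0.0657-0.0229i)  (+0.5078+0.1704i)·(-0.3076+0.0000i)  (-0.5375-0.4053i)·(+0.0657-0.0229i)  (-0.2677-0.3893i)·(+0.3001-0.2382i)
Y_2^-1(R⁻¹ n̂) = -0.348880-0.110835i

Re=-0.3489 Im=-0.1108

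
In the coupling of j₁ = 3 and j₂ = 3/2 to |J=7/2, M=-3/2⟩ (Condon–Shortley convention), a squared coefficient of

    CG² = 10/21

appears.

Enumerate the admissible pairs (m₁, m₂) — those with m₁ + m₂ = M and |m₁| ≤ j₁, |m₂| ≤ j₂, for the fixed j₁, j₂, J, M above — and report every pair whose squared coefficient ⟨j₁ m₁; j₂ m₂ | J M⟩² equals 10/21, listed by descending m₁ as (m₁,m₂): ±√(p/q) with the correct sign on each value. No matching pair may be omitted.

Admissible pairs with m₁+m₂ = M = -3/2: (-3,3/2), (-2,1/2), (-1,-1/2), (0,-3/2)
  (m₁,m₂)=(0,-3/2): CG² = 10/21, CG = +√(10/21)   ← matches the target
  (m₁,m₂)=(-1,-1/2): CG² = 0/1, CG = 0
  (m₁,m₂)=(-2,1/2): CG² = 3/7, CG = −√(3/7)
  (m₁,m₂)=(-3,3/2): CG² = 2/21, CG = −√(2/21)
Pairs with CG² = 10/21: (0,-3/2): +√(10/21)

(0,-3/2): +√(10/21)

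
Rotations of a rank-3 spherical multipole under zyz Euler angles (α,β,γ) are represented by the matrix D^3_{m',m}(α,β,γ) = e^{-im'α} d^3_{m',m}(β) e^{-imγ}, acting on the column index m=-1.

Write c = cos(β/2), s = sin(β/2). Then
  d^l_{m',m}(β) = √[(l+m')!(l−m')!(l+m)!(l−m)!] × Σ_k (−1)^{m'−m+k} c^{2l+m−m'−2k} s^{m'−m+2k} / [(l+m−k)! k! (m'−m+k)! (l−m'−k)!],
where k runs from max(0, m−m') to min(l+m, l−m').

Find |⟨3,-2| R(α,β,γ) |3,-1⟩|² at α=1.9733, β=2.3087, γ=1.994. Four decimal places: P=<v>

P=0.0835

Split into d^3_{-2,-1}(β=2.3087) × two z-phases.
With c≡cos(β/2)=0.404513 and s≡sin(β/2)=0.914532, N=[1·120·2·24]^{1/2}=75.894664
Admissible k: 1..2 (factorial args all ≥0)
  k=1: (−1)^0·75.8947/(24)·0.4045^5·0.9145^1 = +0.031323
  k=2: (−1)^1·75.8947/(12)·0.4045^3·0.9145^3 = -0.320202
d^3_{-2,-1}(2.3087) = +0.031323 -0.320202 = -0.288880
|D^3_{-2,-1}|² = |d^3_{-2,-1}(β)|² = (-0.288880)² = 0.083451 (the z-rotation phases have unit modulus)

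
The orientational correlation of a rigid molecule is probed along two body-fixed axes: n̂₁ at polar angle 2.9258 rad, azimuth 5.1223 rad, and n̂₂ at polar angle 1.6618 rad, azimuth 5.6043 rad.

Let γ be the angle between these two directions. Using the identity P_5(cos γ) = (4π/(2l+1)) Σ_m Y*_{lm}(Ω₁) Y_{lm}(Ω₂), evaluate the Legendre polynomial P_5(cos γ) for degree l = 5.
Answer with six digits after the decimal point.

0.346309

Term-by-term m-sum for l=5 (normalisation 4π/11 = 1.142397):
  m=-5: (0.000185, 0.000096) × (-0.440155, -0.113720) = (-0.000071, -0.000063)  (running Σ = (-0.000071, -0.000063))
  m=-4: (0.000207, -0.003007) × (0.119461, -0.054218) = (-0.000138, -0.000370)  (running Σ = (-0.000209, -0.000434))
  m=-3: (-0.024284, 0.008619) × (0.142066, -0.282568) = (-0.001014, 0.008086)  (running Σ = (-0.001223, 0.007652))
  m=-2: (0.096457, 0.103338) × (0.031493, 0.145594) = (-0.012008, 0.017298)  (running Σ = (-0.013231, 0.024950))
  m=-1: (0.184767, -0.425215) × (0.219889, 0.177411) = (0.116066, -0.060720)  (running Σ = (0.102835, -0.035770))
  m=0: (-0.635726, -0.000000) × (-0.153325, 0.000000) = (0.097473, 0.000000)  (running Σ = (0.200307, -0.035770))
  m=1: (-0.184767, -0.425215) × (-0.219889, 0.177411) = (0.116066, 0.060720)  (running Σ = (0.316373, 0.024950))
  m=2: (0.096457, -0.103338) × (0.031493, -0.145594) = (-0.012008, -0.017298)  (running Σ = (0.304365, 0.007652))
  m=3: (0.024284, 0.008619) × (-0.142066, -0.282568) = (-0.001014, -0.008086)  (running Σ = (0.303351, -0.000434))
  m=4: (0.000207, 0.003007) × (0.119461, 0.054218) = (-0.000138, 0.000370)  (running Σ = (0.303213, -0.000063))
  m=5: (-0.000185, 0.000096) × (0.440155, -0.113720) = (-0.000071, 0.000063)  (running Σ = (0.303142, -0.000000))
Accumulated sum (0.303142, -0.000000); after 4π/(2l+1) scaling, (0.346309, -0.000000) ⇒ P_5 = 0.346309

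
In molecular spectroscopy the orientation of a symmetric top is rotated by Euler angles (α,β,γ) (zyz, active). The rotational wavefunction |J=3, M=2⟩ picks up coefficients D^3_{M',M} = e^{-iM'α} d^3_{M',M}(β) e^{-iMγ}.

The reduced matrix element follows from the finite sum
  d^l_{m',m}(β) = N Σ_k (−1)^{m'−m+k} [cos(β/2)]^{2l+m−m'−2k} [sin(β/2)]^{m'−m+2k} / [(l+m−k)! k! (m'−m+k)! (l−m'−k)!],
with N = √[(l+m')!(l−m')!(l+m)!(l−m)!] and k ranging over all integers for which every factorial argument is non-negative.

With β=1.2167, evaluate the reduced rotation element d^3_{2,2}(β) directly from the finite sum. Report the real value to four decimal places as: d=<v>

d=-0.4352

d^3_{2,2}(β=1.2167) via the finite sum:
c=cos(1.216700/2)=0.820592, s=sin(1.216700/2)=0.571514; N=√[120·1·120·1]=120.000000
The bounds max(0,m−m')=0 and min(l+m,l−m')=1 give 2 terms
  k=0: (−1)^0·120.0000/(120)·0.8206^6·0.5715^0 = +0.305326
  k=1: (−1)^1·120.0000/(24)·0.8206^4·0.5715^2 = -0.740514
d^3_{2,2}(1.2167) = +0.305326 -0.740514 = -0.435188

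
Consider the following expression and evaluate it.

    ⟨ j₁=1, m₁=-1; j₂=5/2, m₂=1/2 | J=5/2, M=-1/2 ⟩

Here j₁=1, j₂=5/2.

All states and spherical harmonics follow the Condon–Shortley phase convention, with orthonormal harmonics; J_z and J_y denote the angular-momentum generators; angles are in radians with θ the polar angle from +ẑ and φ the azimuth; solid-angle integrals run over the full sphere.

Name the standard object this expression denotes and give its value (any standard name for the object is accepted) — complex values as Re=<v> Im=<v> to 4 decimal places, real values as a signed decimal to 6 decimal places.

Clebsch–Gordan coefficient, −√(18/35) ≈ -0.717137

This is a Clebsch–Gordan (vector-coupling) coefficient.
√[6·1!1!4!/7! · 0!2!3!2!2!3!] = √(288/35)
  +(−1)^1/∏(1,0,1,2,0,2)! = -1/4  (running -1/4)
⟨..|..⟩ = √(288/35)·(-1/4) = -0.717137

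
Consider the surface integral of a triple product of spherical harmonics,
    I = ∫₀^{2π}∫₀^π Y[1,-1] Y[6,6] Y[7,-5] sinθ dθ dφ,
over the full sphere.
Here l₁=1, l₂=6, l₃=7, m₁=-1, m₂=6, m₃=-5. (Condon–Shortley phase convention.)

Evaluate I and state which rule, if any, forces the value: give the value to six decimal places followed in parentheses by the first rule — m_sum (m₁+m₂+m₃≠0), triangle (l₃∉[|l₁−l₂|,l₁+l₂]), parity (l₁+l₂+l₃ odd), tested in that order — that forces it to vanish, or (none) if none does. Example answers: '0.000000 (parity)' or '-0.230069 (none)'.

-0.034990 (none)

m-sum 0 ✓  L=14 even ✓  5≤7≤7 ✓
Π(2lᵢ+1) = 3×13×15 = 585
triangle coeff Δ(1,6,7) = 1/1365
Σ_t [0,0]: t=0:+1/518400 = 1/518400
(3j)²=7/195 [(1 6 7; 0 0 0)], sign=-1
Σ_t [0,0]: t=0:+1/958003200 = 1/958003200
(3j)²=1/1365 [(1 6 7; -1 6 -5)], sign=+1
⇒ 4πI² = 1/65
I = (-1)√(1/65/(4π)) = -0.03498955
No selection rule forces the value: the integral is nonzero (none).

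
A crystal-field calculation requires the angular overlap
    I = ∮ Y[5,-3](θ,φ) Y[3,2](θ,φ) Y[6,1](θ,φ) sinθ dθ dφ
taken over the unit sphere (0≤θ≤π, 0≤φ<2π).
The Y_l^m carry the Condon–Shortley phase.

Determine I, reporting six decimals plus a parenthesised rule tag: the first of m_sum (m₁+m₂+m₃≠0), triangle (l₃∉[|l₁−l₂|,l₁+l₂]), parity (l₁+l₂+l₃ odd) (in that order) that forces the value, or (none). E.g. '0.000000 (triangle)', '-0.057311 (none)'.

0.166435 (none)

Rules hold: Σm=0, L=14 even, 2≤6≤8.
N = 11·7·13 = 1001
Δ = 2!·8!·4!/15! = 1/675675
Racah Σ t=0..2: t=0:+1/8640 t=1:−1/2304 t=2:+1/8640 = -7/34560
⇒ 3j(5 3 6; 0 0 0)² = 7/429, sgn -1
Racah Σ t=1..2: t=1:−1/120960 t=2:+1/17280 = 1/20160
⇒ 3j(5 3 6; -3 2 1)² = 64/3003, sgn -1
4πI² = N·(3j₀)²·(3jₘ)² = 448/1287
I = +1·√(0.348096/4π) = 0.16643505
No selection rule forces the value: the integral is nonzero (none).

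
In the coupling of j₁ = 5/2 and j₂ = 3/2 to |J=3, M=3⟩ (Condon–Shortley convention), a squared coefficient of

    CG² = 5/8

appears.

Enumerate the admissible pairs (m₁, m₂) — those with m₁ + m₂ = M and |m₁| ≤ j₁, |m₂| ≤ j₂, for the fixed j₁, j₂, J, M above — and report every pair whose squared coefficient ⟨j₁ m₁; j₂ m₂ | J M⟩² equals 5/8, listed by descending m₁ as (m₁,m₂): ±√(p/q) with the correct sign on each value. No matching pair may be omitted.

(5/2,1/2): +√(5/8)

Admissible pairs with m₁+m₂ = M = 3: (3/2,3/2), (5/2,1/2)
  (m₁,m₂)=(5/2,1/2): CG² = 5/8, CG = +√(5/8)   ← matches the target
  (m₁,m₂)=(3/2,3/2): CG² = 3/8, CG = −√(3/8)
Pairs with CG² = 5/8: (5/2,1/2): +√(5/8)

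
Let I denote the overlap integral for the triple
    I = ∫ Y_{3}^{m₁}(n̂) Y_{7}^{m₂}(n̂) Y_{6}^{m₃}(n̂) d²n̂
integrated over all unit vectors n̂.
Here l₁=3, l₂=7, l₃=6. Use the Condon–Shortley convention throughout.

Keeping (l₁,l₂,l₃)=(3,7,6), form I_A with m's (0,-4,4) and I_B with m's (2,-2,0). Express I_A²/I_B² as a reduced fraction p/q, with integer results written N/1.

88/105

Shared (l₁,l₂,l₃)=(3,7,6): N and (l;000)² cancel in I_A²/I_B².
A: Δ = 4!·2!·10!/17! = 1/2042040; Racah Σ t=1..3: t=1:−1/967680 t=2:+1/1451520 t=3:−1/43545600 = -1/2721600; ⇒ 3j(3 7 6; 0 -4 4)² = 32/7735, sgn -1
B: Δ = 4!·2!·10!/17! = 1/2042040; Racah Σ t=0..1: t=0:+1/345600 t=1:−1/207360 = -1/518400; ⇒ 3j(3 7 6; 2 -2 0)² = 12/2431, sgn -1
I_A²/I_B² = (32/7735)/(12/2431) = 88/105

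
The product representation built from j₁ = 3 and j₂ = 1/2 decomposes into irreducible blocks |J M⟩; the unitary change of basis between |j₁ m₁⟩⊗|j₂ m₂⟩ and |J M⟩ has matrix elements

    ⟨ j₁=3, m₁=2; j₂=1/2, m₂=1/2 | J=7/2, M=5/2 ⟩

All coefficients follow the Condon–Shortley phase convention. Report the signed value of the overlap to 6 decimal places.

+0.925820  (= +√(6/7))

√[8·0!6!1!/8! · 5!1!1!0!6!1!] = √(86400/7)
  +(−1)^0/∏(0,0,1,1,5,0)! = 1/120  (running 1/120)
⟨..|..⟩ = √(86400/7)·(1/120) = +0.925820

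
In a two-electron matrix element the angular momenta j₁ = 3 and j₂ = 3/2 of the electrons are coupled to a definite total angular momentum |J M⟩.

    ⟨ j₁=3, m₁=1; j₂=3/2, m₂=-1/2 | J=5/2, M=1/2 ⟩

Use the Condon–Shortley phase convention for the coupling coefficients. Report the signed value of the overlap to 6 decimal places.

j₁+j₂−J=2  J+j₁−j₂=4  J−j₁+j₂=1  j₁+j₂+J+1=8
(j₁±m₁, j₂±m₂, J±M) = (4,2,1,2,3,2)
P² = 288/35
sum k=0..1:
  [0] +1/8 = 1/8
  [1] −1/6 = -1/6
S = -1/24
C² = P²·S² = 1/70 ; C = -0.119523

-0.119523  (= −√(1/70))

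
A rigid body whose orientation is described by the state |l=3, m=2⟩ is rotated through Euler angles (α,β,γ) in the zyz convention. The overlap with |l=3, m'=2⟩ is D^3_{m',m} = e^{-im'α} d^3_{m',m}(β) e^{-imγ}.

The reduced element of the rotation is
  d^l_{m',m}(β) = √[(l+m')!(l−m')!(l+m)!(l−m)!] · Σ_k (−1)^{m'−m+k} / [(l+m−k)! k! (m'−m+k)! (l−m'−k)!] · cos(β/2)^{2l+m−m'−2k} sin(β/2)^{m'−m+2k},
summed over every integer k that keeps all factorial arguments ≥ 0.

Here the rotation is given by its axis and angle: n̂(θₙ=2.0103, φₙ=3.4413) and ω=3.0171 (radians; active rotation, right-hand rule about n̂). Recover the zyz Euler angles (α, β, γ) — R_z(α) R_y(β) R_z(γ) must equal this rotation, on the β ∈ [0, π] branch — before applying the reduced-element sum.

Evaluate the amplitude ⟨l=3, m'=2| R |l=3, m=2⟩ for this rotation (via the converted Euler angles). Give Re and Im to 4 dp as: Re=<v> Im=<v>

Re=-0.1104 Im=0.0726

Axis–angle → zyz. n̂ = (sinθₙcosφₙ, sinθₙsinφₙ, cosθₙ) = (-0.864622, -0.267182, -0.425490), ω = 3.0171.
R = I cosω + sinω [n̂]ₓ + (1−cosω) n̂n̂ᵀ gives
  R = [+0.497097, +0.513069, +0.699753; +0.407401, -0.850041, +0.333848; +0.766106, +0.119125, -0.631578]
β = atan2(√(R₁₃²+R₂₃²), R₃₃) = 2.254383; α = atan2(R₂₃, R₁₃) mod 2π = 0.445155; γ = atan2(R₃₂, −R₃₁) mod 2π = 2.987333
First d^3_{2,2}(β=2.2544), then the phase factors e^{-i(2)α} and e^{-i(2)γ}:
Half-angle: c=0.429198, s=0.903210. N=√(120·1·120·1)=120.000000
k: max(0,(2)−(2))=0 … min(3+(2),3−(2))=1
  k=0: (−1)^0·120.0000/(120)·0.4292^6·0.9032^0 = +0.006251
  k=1: (−1)^1·120.0000/(24)·0.4292^4·0.9032^2 = -0.138414
d^3_{2,2}(2.2544) = +0.006251 -0.138414 = -0.132163
Attach z-rotation phases: D = e^{-i(2)(0.4452)}·(-0.132163)·e^{-i(2)(2.9873)} = -0.110419+0.072626i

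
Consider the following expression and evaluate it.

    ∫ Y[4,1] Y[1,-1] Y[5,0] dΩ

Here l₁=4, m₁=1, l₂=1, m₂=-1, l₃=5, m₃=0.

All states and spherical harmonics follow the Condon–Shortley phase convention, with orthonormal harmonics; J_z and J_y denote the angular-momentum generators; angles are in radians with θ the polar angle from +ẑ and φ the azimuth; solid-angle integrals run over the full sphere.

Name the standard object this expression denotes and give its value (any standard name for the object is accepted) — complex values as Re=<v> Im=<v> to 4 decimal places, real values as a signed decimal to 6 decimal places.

Gaunt coefficient, +0.155288

This is a Gaunt coefficient — the integral of a triple product of spherical harmonics over the sphere.
m-sum 0 ✓  L=10 even ✓  3≤5≤5 ✓
Π(2lᵢ+1) = 9×3×11 = 297
triangle coeff Δ(4,1,5) = 1/495
Σ_t [0,0]: t=0:+1/576 = 1/576
(3j)²=5/99 [(4 1 5; 0 0 0)], sign=-1
Σ_t [0,0]: t=0:+1/1440 = 1/1440
(3j)²=2/99 [(4 1 5; 1 -1 0)], sign=-1
⇒ 4πI² = 10/33
I = (+1)√(10/33/(4π)) = 0.15528807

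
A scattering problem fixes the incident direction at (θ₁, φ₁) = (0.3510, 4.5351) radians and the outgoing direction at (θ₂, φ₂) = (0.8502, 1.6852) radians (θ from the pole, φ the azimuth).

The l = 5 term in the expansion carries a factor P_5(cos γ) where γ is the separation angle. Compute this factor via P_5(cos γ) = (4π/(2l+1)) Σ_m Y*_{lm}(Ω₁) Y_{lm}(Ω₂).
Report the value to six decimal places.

Term-by-term m-sum for l=5 (normalisation 4π/11 = 1.142397):
  m=-5: (-0.001728-0.001410i) × (-0.060186-0.093483i) = -0.000028+0.000246i  (running Σ = -0.000028+0.000246i)
  m=-4: (+0.014619-0.012544i) × (+0.276971-0.136403i) = +0.002338-0.005468i  (running Σ = +0.002310-0.005222i)
  m=-3: (+0.049465+0.084064i) × (+0.144141+0.403358i) = -0.026778+0.032069i  (running Σ = -0.024468+0.026847i)
  m=-2: (-0.290305+0.107478i) × (-0.188257+0.043842i) = +0.049940-0.032961i  (running Σ = +0.025472-0.006114i)
  m=-1: (-0.096783-0.540176i) × (+0.030623+0.266503i) = +0.140995-0.042335i  (running Σ = +0.166467-0.048449i)
  m=0: (+0.248193-0.000000i) × (-0.272755+0.000000i) = -0.067696+0.000000i  (running Σ = +0.098771-0.048449i)
  m=1: (+0.096783-0.540176i) × (-0.030623+0.266503i) = +0.140995+0.042335i  (running Σ = +0.239766-0.006114i)
  m=2: (-0.290305-0.107478i) × (-0.188257-0.043842i) = +0.049940+0.032961i  (running Σ = +0.289705+0.026847i)
  m=3: (-0.049465+0.084064i) × (-0.144141+0.403358i) = -0.026778-0.032069i  (running Σ = +0.262928-0.005222i)
  m=4: (+0.014619+0.012544i) × (+0.276971+0.136403i) = +0.002338+0.005468i  (running Σ = +0.265266+0.000246i)
  m=5: (+0.001728-0.001410i) × (+0.060186-0.093483i) = -0.000028-0.000246i  (running Σ = +0.265238+0.000000i)
Σ over m = +0.265238+0.000000i; ×(4π/11) → +0.303007+0.000000i. Real part: 0.303007

0.303007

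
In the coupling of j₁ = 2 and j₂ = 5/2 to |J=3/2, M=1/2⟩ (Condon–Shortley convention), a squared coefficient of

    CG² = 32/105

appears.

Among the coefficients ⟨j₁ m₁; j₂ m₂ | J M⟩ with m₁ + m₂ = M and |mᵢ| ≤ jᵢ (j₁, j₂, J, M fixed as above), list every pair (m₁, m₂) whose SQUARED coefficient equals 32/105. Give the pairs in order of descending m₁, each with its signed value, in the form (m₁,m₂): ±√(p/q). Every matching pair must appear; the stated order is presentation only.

(2,-3/2): +√(32/105)

Admissible pairs with m₁+m₂ = M = 1/2: (-2,5/2), (-1,3/2), (0,1/2), (1,-1/2), (2,-3/2)
  (m₁,m₂)=(2,-3/2): CG² = 32/105, CG = +√(32/105)   ← matches the target
  (m₁,m₂)=(1,-1/2): CG² = 5/21, CG = −√(5/21)
  (m₁,m₂)=(0,1/2): CG² = 2/35, CG = +√(2/35)
  (m₁,m₂)=(-1,3/2): CG² = 2/105, CG = +√(2/105)
  (m₁,m₂)=(-2,5/2): CG² = 8/21, CG = −√(8/21)
Pairs with CG² = 32/105: (2,-3/2): +√(32/105)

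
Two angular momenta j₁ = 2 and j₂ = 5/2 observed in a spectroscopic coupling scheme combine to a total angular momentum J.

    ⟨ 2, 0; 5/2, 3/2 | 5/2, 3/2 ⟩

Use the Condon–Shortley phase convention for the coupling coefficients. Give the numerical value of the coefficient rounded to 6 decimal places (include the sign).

√[6·2!2!3!/8! · 2!2!4!1!4!1!] = √(288/35)
  +(−1)^1/∏(1,1,1,3,1,0)! = -1/6  (running -1/6)
  +(−1)^2/∏(2,0,0,2,2,1)! = 1/8  (running -1/24)
⟨..|..⟩ = √(288/35)·(-1/24) = -0.119523

-0.119523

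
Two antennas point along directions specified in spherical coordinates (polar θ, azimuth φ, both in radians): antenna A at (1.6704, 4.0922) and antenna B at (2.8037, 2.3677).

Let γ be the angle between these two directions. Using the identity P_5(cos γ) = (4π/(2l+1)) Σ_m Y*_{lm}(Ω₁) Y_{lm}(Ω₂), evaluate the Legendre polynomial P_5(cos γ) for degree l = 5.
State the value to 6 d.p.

Expand P_5 via completeness: Σ_{m} conj(Y_{5,m}) at Ω₁ times Y_{5,m} at Ω₂ —
  term(m=-5) = -0.000585+0.000605i   from Y*(Ω₁)=-0.018398+0.452370i, Y(Ω₂)=+0.001387+0.001236i
  term(m=-4) = +0.001954+0.001380i   from Y*(Ω₁)=+0.112956+0.087817i, Y(Ω₂)=+0.016705-0.000769i
  term(m=-3) = -0.012206+0.024569i   from Y*(Ω₁)=-0.297550+0.088718i, Y(Ω₂)=+0.060283-0.064596i
  term(m=-2) = +0.045292+0.014379i   from Y*(Ω₁)=-0.052530+0.153152i, Y(Ω₂)=-0.006753-0.293416i
  term(m=-1) = -0.023160+0.149489i   from Y*(Ω₁)=-0.159961-0.223974i, Y(Ω₂)=-0.393085-0.384142i
  term(m=+0) = +0.047880+0.000000i   from Y*(Ω₁)=-0.166464-0.000000i, Y(Ω₂)=-0.287633+0.000000i
  term(m=+1) = -0.023160-0.149489i   from Y*(Ω₁)=+0.159961-0.223974i, Y(Ω₂)=+0.393085-0.384142i
  term(m=+2) = +0.045292-0.014379i   from Y*(Ω₁)=-0.052530-0.153152i, Y(Ω₂)=-0.006753+0.293416i
  term(m=+3) = -0.012206-0.024569i   from Y*(Ω₁)=+0.297550+0.088718i, Y(Ω₂)=-0.060283-0.064596i
  term(m=+4) = +0.001954-0.001380i   from Y*(Ω₁)=+0.112956-0.087817i, Y(Ω₂)=+0.016705+0.000769i
  term(m=+5) = -0.000585-0.000605i   from Y*(Ω₁)=+0.018398+0.452370i, Y(Ω₂)=-0.001387+0.001236i
Σ over m = +0.070472-0.000000i; ×(4π/11) → +0.080507-0.000000i. Real part: 0.080507

0.080507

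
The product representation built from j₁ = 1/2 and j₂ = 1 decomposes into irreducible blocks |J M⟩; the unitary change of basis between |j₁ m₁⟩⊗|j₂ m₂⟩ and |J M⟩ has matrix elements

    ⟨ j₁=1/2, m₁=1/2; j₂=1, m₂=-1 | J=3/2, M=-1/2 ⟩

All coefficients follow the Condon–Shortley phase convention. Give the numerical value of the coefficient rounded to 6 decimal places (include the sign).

triangle: 0!·1!·2!/4! = 2/24
(j±m)!: 1!·0!·0!·2!·1!·2! = 4
prefactor² = (2J+1)·Δ·N² = 4/3
  k=0: +1/(0!·0!·0!·0!·1!·2!) = 1/2
Σ = 1/2  ⇒  CG² = 4/3·(1/2)² = 1/3
CG = +√(1/3) = +0.577350

+√(1/3) ≈ +0.577350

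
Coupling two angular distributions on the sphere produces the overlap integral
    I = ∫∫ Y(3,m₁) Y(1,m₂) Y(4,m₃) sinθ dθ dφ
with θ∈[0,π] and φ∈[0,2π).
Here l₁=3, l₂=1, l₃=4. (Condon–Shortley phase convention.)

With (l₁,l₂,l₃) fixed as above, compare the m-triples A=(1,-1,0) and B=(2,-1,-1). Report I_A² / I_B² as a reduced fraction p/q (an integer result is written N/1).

2/1

l's match ⇒ only the (l;m) 3-j factors differ between A and B.
A: triangle coeff Δ(3,1,4) = 1/252; Σ_t [0,0]: t=0:+1/96 = 1/96; (3j)²=1/42 [(3 1 4; 1 -1 0)], sign=+1
B: triangle coeff Δ(3,1,4) = 1/252; Σ_t [0,0]: t=0:+1/240 = 1/240; (3j)²=1/84 [(3 1 4; 2 -1 -1)], sign=-1
I_A²/I_B² = (1/42)/(1/84) = 2/1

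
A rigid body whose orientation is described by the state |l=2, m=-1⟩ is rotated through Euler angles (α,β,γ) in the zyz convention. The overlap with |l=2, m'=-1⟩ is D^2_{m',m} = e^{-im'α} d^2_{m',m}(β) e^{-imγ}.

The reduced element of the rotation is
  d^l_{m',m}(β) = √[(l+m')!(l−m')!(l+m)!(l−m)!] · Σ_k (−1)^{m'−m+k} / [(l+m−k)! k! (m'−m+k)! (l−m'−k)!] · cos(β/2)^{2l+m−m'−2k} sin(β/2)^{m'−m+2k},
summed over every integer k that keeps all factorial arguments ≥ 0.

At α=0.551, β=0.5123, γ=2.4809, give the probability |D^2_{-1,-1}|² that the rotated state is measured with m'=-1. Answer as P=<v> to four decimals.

D^2_{-1,-1}(0.5510,0.5123,2.4809) = e^{-i·-1·0.5510}·d^2_{-1,-1}(0.5123)·e^{-i·-1·2.4809}. Compute d first:
With c≡cos(β/2)=0.967373 and s≡sin(β/2)=0.253358, N=[1·6·1·6]^{1/2}=6.000000
The bounds max(0,m−m')=0 and min(l+m,l−m')=1 give 2 terms
  k=0: (−1)^0·6.0000/(6)·0.9674^4·0.2534^0 = +0.875740
  k=1: (−1)^1·6.0000/(2)·0.9674^2·0.2534^2 = -0.180210
d^2_{-1,-1}(0.5123) = +0.875740 -0.180210 = +0.695530
|D^2_{-1,-1}|² = |d^2_{-1,-1}(β)|² = (+0.695530)² = 0.483762 (the z-rotation phases have unit modulus)

P=0.4838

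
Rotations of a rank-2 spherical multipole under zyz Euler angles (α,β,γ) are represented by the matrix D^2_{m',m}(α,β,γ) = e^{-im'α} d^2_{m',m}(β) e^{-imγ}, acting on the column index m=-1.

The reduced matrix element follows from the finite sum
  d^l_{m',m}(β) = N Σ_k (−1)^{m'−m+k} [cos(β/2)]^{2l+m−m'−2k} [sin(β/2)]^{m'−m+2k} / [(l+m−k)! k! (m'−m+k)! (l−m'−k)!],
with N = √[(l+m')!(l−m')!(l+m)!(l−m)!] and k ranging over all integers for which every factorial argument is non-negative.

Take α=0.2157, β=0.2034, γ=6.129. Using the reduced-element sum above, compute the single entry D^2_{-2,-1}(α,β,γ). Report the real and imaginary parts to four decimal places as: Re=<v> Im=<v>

Re=0.1923 Im=0.0547

D^2_{-2,-1}(0.2157,0.2034,6.1290) = e^{-i·-2·0.2157}·d^2_{-2,-1}(0.2034)·e^{-i·-1·6.1290}. Compute d first:
With c≡cos(β/2)=0.994833 and s≡sin(β/2)=0.101525, N=[1·24·1·6]^{1/2}=12.000000
Admissible k: 1..1 (factorial args all ≥0)
  k=1: (−1)^0·12.0000/(6)·0.9948^3·0.1015^1 = +0.199918
d^2_{-2,-1}(0.2034) = +0.199918
D = (+0.908381+0.418143i)·(+0.199918)·(+0.988137-0.153575i) = +0.192286+0.054713i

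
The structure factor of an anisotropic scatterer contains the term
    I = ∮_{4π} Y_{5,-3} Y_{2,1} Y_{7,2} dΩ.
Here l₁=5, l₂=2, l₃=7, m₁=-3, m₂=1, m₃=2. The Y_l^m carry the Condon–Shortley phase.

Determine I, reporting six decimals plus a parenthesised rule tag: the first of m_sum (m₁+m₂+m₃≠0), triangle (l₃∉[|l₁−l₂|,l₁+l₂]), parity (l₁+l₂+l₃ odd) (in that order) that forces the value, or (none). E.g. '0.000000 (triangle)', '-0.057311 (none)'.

Rules hold: Σm=0, L=14 even, 3≤7≤7.
N = 11·5·15 = 825
Δ = 0!·10!·4!/15! = 1/15015
Racah Σ t=0..0: t=0:+1/57600 = 1/57600
⇒ 3j(5 2 7; 0 0 0)² = 21/715, sgn -1
Racah Σ t=0..0: t=0:+1/483840 = 1/483840
⇒ 3j(5 2 7; -3 1 2)² = 6/1001, sgn -1
4πI² = N·(3j₀)²·(3jₘ)² = 270/1859
I = +1·√(0.145239/4π) = 0.10750713
No selection rule forces the value: the integral is nonzero (none).

0.107507 (none)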